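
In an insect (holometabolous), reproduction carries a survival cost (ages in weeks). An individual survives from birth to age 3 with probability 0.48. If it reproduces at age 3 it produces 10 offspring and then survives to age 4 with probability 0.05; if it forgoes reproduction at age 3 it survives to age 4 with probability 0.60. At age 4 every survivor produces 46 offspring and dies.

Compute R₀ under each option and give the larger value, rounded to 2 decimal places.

13.25

breed at age 3: R₀ = 0.48 × (10 + 0.05 × 46) = 0.48 × 12.3000 = 5.9040
delay to age 4: R₀ = 0.48 × (0.60 × 46) = 0.48 × 27.6000 = 13.2480
Higher: delay to age 4 (13.2480).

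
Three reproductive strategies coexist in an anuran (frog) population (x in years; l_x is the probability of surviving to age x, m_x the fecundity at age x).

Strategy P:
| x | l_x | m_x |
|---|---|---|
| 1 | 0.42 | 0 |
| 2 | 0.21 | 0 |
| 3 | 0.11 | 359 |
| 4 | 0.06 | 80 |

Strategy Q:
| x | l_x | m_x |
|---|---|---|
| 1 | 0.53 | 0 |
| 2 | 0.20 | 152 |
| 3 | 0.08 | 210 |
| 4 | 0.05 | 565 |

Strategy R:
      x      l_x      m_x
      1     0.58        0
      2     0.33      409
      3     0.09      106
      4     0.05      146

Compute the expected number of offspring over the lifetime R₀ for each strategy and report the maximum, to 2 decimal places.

Strategy P: R₀ = 0.42×0 + 0.21×0 + 0.11×359 + 0.06×80 = 44.2900
Strategy Q: R₀ = 0.53×0 + 0.20×152 + 0.08×210 + 0.05×565 = 75.4500
Strategy R: R₀ = 0.58×0 + 0.33×409 + 0.09×106 + 0.05×146 = 151.8100
Highest R₀: strategy R with 151.8100.

151.81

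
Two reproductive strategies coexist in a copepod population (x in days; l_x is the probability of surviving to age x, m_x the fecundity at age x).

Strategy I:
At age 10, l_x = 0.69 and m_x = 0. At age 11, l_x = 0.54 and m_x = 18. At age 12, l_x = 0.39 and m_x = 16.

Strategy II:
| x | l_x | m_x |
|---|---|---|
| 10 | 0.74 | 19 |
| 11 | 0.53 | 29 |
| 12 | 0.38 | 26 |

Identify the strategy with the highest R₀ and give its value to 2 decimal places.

Strategy I: R₀ = 0.69×0 + 0.54×18 + 0.39×16 = 15.9600
Strategy II: R₀ = 0.74×19 + 0.53×29 + 0.38×26 = 39.3100
Highest R₀: strategy II with 39.3100.

39.31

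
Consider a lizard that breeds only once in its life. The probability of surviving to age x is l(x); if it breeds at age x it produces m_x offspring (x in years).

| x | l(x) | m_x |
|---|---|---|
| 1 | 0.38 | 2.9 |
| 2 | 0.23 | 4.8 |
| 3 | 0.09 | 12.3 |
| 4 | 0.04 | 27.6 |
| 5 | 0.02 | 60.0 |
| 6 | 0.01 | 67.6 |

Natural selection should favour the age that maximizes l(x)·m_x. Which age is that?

5

Expected offspring if breeding at age x = l(x) × m_x:
  age 1: 0.38 × 2.9 = 1.102
  age 2: 0.23 × 4.8 = 1.104
  age 3: 0.09 × 12.3 = 1.107
  age 4: 0.04 × 27.6 = 1.104
  age 5: 0.02 × 60.0 = 1.200
  age 6: 0.01 × 67.6 = 0.676
Maximum at age 5 (1.200).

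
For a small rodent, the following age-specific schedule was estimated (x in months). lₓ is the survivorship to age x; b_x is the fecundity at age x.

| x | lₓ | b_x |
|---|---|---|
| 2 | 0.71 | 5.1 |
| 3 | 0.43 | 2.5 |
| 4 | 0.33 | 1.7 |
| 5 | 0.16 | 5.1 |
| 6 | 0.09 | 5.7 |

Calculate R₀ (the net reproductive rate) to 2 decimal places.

R₀ = Σ lₓ b_x:
  age 2: 0.71 × 5.1 = 3.6210
  age 3: 0.43 × 2.5 = 1.0750
  age 4: 0.33 × 1.7 = 0.5610
  age 5: 0.16 × 5.1 = 0.8160
  age 6: 0.09 × 5.7 = 0.5130
R₀ = 3.6210 + 1.0750 + 0.5610 + 0.8160 + 0.5130 = 6.5860

6.59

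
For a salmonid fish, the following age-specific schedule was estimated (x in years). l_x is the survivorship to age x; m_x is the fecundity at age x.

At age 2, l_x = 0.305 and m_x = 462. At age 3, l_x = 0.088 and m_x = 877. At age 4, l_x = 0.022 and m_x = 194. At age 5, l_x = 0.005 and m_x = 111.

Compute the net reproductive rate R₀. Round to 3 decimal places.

R₀ = Σ l_x m_x:
  age 2: 0.305 × 462 = 140.9100
  age 3: 0.088 × 877 = 77.1760
  age 4: 0.022 × 194 = 4.2680
  age 5: 0.005 × 111 = 0.5550
R₀ = 140.9100 + 77.1760 + 4.2680 + 0.5550 = 222.9090

222.909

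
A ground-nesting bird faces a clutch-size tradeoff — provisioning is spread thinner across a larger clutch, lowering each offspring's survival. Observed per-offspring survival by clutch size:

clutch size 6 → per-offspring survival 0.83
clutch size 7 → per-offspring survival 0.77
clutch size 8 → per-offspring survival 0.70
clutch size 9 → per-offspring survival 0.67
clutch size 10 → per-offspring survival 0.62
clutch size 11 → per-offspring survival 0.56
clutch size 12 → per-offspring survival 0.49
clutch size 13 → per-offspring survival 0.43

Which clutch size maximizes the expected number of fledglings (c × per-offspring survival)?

Expected fledglings = c × s(c):
  c=6: 6 × 0.83 = 4.980
  c=7: 7 × 0.77 = 5.390
  c=8: 8 × 0.70 = 5.600
  c=9: 9 × 0.67 = 6.030
  c=10: 10 × 0.62 = 6.200
  c=11: 11 × 0.56 = 6.160
  c=12: 12 × 0.49 = 5.880
  c=13: 13 × 0.43 = 5.590
Maximum at c = 10 (6.200 fledglings).

10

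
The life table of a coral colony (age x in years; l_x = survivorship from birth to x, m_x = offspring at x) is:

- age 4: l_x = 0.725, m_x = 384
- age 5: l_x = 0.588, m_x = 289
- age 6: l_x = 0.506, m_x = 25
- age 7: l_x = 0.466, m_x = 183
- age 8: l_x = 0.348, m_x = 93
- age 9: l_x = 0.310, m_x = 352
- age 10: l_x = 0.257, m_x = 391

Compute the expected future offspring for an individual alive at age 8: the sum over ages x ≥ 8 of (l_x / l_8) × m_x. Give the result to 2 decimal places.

695.32

l_8 = 0.348. Conditional survival from age 8 to x is l_x / l_8.
  x=8: (0.348/0.348) × 93 = 93.0000
  x=9: (0.310/0.348) × 352 = 313.5632
  x=10: (0.257/0.348) × 391 = 288.7557
Sum = 93.0000 + 313.5632 + 288.7557 = 695.3190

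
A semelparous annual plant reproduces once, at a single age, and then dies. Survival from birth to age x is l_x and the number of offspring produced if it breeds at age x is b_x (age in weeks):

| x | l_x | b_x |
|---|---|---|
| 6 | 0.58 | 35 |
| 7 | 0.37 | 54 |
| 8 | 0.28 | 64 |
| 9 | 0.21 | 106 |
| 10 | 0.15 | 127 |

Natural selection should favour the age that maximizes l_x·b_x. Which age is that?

Expected offspring if breeding at age x = l_x × b_x:
  age 6: 0.58 × 35 = 20.300
  age 7: 0.37 × 54 = 19.980
  age 8: 0.28 × 64 = 17.920
  age 9: 0.21 × 106 = 22.260
  age 10: 0.15 × 127 = 19.050
Maximum at age 9 (22.260).

9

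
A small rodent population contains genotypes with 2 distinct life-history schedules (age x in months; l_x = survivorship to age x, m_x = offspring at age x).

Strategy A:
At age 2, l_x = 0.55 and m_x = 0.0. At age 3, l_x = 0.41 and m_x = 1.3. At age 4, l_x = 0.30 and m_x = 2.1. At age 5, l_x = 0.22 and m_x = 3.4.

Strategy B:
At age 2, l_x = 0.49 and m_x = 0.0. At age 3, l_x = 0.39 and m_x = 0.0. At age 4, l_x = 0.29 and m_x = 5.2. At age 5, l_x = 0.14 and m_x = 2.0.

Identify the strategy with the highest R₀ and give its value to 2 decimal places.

Strategy A: R₀ = 0.55×0.0 + 0.41×1.3 + 0.30×2.1 + 0.22×3.4 = 1.9110
Strategy B: R₀ = 0.49×0.0 + 0.39×0.0 + 0.29×5.2 + 0.14×2.0 = 1.7880
Highest R₀: strategy A with 1.9110.

1.91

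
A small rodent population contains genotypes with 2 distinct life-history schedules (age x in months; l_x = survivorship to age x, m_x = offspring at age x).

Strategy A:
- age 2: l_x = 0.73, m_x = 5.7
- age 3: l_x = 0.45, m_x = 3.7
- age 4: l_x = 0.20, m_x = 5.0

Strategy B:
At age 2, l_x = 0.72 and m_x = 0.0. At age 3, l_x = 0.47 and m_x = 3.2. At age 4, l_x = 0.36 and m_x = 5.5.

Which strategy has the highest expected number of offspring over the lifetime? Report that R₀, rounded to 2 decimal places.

Strategy A: R₀ = 0.73×5.7 + 0.45×3.7 + 0.20×5.0 = 6.8260
Strategy B: R₀ = 0.72×0.0 + 0.47×3.2 + 0.36×5.5 = 3.4840
Highest R₀: strategy A with 6.8260.

6.83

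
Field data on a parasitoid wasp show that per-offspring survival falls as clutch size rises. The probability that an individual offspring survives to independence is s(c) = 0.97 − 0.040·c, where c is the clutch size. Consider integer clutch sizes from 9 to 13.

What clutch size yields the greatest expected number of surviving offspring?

Expected surviving offspring = c × s(c):
  c=9: 9 × 0.610 = 5.490
  c=10: 10 × 0.570 = 5.700
  c=11: 11 × 0.530 = 5.830
  c=12: 12 × 0.490 = 5.880
  c=13: 13 × 0.450 = 5.850
Maximum at c = 12 (5.880 surviving offspring).

12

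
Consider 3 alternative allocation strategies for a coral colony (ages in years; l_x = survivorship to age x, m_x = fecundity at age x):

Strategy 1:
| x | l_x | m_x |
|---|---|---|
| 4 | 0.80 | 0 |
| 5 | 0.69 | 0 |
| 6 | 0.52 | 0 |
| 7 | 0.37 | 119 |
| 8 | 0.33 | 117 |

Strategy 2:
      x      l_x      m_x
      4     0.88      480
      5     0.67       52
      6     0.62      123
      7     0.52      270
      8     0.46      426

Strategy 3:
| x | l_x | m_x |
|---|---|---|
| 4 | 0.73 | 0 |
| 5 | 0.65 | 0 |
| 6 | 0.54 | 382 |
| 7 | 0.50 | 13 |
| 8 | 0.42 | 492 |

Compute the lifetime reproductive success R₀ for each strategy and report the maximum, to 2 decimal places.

869.86

Strategy 1: R₀ = 0.80×0 + 0.69×0 + 0.52×0 + 0.37×119 + 0.33×117 = 82.6400
Strategy 2: R₀ = 0.88×480 + 0.67×52 + 0.62×123 + 0.52×270 + 0.46×426 = 869.8600
Strategy 3: R₀ = 0.73×0 + 0.65×0 + 0.54×382 + 0.50×13 + 0.42×492 = 419.4200
Highest R₀: strategy 2 with 869.8600.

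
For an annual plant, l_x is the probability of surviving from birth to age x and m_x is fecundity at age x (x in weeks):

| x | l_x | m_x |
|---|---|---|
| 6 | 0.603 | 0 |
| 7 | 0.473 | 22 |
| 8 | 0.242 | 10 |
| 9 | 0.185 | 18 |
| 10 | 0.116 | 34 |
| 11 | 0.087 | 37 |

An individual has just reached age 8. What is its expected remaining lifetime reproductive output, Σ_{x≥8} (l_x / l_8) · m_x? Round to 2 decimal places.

53.36

l_8 = 0.242. Conditional survival from age 8 to x is l_x / l_8.
  x=8: (0.242/0.242) × 10 = 10.0000
  x=9: (0.185/0.242) × 18 = 13.7603
  x=10: (0.116/0.242) × 34 = 16.2975
  x=11: (0.087/0.242) × 37 = 13.3017
Sum = 10.0000 + 13.7603 + 16.2975 + 13.3017 = 53.3595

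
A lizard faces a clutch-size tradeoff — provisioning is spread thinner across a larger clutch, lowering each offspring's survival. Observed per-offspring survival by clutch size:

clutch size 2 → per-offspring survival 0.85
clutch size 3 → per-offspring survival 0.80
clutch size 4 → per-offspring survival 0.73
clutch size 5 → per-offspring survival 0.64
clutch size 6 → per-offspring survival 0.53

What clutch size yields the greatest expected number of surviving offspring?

5

Expected surviving offspring = c × s(c):
  c=2: 2 × 0.85 = 1.700
  c=3: 3 × 0.80 = 2.400
  c=4: 4 × 0.73 = 2.920
  c=5: 5 × 0.64 = 3.200
  c=6: 6 × 0.53 = 3.180
Maximum at c = 5 (3.200 surviving offspring).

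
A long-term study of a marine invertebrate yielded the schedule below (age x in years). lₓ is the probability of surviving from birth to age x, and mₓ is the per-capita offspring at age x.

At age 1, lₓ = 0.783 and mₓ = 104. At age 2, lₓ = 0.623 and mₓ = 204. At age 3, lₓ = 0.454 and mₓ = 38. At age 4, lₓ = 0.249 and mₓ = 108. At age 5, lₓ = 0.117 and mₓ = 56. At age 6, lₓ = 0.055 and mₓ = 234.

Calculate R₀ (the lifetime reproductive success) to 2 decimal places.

R₀ = Σ lₓ mₓ:
  age 1: 0.783 × 104 = 81.4320
  age 2: 0.623 × 204 = 127.0920
  age 3: 0.454 × 38 = 17.2520
  age 4: 0.249 × 108 = 26.8920
  age 5: 0.117 × 56 = 6.5520
  age 6: 0.055 × 234 = 12.8700
R₀ = 81.4320 + 127.0920 + 17.2520 + 26.8920 + 6.5520 + 12.8700 = 272.0900

272.09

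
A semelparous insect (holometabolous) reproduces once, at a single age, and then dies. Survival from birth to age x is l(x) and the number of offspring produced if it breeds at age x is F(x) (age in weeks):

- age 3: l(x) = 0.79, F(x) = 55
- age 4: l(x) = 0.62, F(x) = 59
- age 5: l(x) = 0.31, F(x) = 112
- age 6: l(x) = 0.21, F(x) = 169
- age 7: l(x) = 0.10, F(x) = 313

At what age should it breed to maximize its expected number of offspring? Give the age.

Expected offspring if breeding at age x = l(x) × F(x):
  age 3: 0.79 × 55 = 43.450
  age 4: 0.62 × 59 = 36.580
  age 5: 0.31 × 112 = 34.720
  age 6: 0.21 × 169 = 35.490
  age 7: 0.10 × 313 = 31.300
Maximum at age 3 (43.450).

3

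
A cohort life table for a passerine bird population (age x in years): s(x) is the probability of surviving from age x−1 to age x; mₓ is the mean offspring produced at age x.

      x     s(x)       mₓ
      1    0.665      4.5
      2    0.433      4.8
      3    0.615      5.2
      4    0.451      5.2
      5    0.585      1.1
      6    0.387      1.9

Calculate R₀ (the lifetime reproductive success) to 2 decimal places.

5.80

Survivorship from birth: l_x = s_1·s_2·…·s_x.
  l_1 = 0.66500
  l_2 = 0.28795
  l_3 = 0.17709
  l_4 = 0.07987
  l_5 = 0.04672
  l_6 = 0.01808
R₀ = Σ l_x mₓ:
  age 1: 0.66500 × 4.5 = 2.9925
  age 2: 0.28795 × 4.8 = 1.3822
  age 3: 0.17709 × 5.2 = 0.9209
  age 4: 0.07987 × 5.2 = 0.4153
  age 5: 0.04672 × 1.1 = 0.0514
  age 6: 0.01808 × 1.9 = 0.0344
R₀ = 2.9925 + 1.3822 + 0.9209 + 0.4153 + 0.0514 + 0.0344 = 5.7966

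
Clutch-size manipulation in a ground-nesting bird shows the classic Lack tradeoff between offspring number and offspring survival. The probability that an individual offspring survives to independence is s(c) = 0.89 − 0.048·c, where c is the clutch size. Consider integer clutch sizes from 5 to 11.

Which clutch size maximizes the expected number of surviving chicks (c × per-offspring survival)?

9

Expected surviving chicks = c × s(c):
  c=5: 5 × 0.650 = 3.250
  c=6: 6 × 0.602 = 3.612
  c=7: 7 × 0.554 = 3.878
  c=8: 8 × 0.506 = 4.048
  c=9: 9 × 0.458 = 4.122
  c=10: 10 × 0.410 = 4.100
  c=11: 11 × 0.362 = 3.982
Maximum at c = 9 (4.122 surviving chicks).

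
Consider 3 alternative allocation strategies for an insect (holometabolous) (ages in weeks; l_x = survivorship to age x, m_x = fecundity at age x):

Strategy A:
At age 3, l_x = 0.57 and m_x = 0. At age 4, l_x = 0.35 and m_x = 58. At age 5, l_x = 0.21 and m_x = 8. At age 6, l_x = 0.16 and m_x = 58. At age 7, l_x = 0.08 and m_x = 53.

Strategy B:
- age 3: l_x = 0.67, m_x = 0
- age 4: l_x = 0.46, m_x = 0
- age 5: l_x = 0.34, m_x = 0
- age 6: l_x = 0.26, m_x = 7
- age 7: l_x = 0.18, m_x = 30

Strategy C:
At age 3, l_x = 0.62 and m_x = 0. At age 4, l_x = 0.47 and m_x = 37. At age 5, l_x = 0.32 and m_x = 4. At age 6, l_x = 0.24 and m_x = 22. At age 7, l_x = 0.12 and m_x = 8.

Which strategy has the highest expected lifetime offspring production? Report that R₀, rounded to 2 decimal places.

35.50

Strategy A: R₀ = 0.57×0 + 0.35×58 + 0.21×8 + 0.16×58 + 0.08×53 = 35.5000
Strategy B: R₀ = 0.67×0 + 0.46×0 + 0.34×0 + 0.26×7 + 0.18×30 = 7.2200
Strategy C: R₀ = 0.62×0 + 0.47×37 + 0.32×4 + 0.24×22 + 0.12×8 = 24.9100
Highest R₀: strategy A with 35.5000.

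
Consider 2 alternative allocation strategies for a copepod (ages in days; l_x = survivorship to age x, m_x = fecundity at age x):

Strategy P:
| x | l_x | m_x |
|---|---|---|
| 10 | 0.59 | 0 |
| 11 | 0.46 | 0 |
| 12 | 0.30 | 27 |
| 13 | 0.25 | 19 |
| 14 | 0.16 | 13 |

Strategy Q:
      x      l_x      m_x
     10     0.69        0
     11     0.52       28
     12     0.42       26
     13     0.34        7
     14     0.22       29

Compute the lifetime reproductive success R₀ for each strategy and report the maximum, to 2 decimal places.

Strategy P: R₀ = 0.59×0 + 0.46×0 + 0.30×27 + 0.25×19 + 0.16×13 = 14.9300
Strategy Q: R₀ = 0.69×0 + 0.52×28 + 0.42×26 + 0.34×7 + 0.22×29 = 34.2400
Highest R₀: strategy Q with 34.2400.

34.24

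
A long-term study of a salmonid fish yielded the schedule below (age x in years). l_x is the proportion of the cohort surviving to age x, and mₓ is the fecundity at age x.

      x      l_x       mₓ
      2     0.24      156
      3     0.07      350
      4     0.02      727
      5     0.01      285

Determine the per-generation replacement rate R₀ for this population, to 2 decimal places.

R₀ = Σ l_x mₓ:
  age 2: 0.24 × 156 = 37.4400
  age 3: 0.07 × 350 = 24.5000
  age 4: 0.02 × 727 = 14.5400
  age 5: 0.01 × 285 = 2.8500
R₀ = 37.4400 + 24.5000 + 14.5400 + 2.8500 = 79.3300

79.33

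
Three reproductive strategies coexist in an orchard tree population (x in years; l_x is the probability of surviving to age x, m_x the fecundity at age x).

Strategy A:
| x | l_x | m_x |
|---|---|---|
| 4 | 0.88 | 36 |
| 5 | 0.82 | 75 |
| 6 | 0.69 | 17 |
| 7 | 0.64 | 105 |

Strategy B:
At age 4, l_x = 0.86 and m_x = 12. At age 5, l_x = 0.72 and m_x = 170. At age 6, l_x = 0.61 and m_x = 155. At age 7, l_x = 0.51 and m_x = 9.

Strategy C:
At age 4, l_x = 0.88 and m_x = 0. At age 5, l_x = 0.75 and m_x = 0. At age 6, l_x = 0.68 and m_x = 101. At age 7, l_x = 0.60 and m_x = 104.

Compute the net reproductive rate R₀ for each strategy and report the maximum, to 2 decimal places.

Strategy A: R₀ = 0.88×36 + 0.82×75 + 0.69×17 + 0.64×105 = 172.1100
Strategy B: R₀ = 0.86×12 + 0.72×170 + 0.61×155 + 0.51×9 = 231.8600
Strategy C: R₀ = 0.88×0 + 0.75×0 + 0.68×101 + 0.60×104 = 131.0800
Highest R₀: strategy B with 231.8600.

231.86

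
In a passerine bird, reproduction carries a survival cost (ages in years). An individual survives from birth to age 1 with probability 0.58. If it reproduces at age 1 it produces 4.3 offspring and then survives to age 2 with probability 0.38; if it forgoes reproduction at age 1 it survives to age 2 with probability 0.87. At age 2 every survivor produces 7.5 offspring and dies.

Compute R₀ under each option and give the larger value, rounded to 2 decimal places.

breed at age 1: R₀ = 0.58 × (4.3 + 0.38 × 7.5) = 0.58 × 7.1500 = 4.1470
delay to age 2: R₀ = 0.58 × (0.87 × 7.5) = 0.58 × 6.5250 = 3.7845
Higher: breed at age 1 (4.1470).

4.15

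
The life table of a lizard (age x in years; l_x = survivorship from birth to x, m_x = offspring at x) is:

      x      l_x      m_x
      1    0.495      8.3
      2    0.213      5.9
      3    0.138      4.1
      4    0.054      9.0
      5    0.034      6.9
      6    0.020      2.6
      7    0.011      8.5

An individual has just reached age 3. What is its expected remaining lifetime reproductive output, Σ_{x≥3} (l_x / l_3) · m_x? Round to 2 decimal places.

10.38

l_3 = 0.138. Conditional survival from age 3 to x is l_x / l_3.
  x=3: (0.138/0.138) × 4.1 = 4.1000
  x=4: (0.054/0.138) × 9.0 = 3.5217
  x=5: (0.034/0.138) × 6.9 = 1.7000
  x=6: (0.020/0.138) × 2.6 = 0.3768
  x=7: (0.011/0.138) × 8.5 = 0.6775
Sum = 4.1000 + 3.5217 + 1.7000 + 0.3768 + 0.6775 = 10.3761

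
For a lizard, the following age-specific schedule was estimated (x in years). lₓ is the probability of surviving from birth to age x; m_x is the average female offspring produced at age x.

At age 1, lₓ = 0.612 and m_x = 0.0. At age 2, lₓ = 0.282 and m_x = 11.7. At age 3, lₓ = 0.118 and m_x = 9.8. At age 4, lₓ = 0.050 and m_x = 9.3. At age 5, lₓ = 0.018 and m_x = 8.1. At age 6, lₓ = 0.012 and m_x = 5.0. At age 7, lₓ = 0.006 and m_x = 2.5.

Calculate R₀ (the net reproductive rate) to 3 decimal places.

R₀ = Σ lₓ m_x:
  age 1: 0.612 × 0.0 = 0.0000
  age 2: 0.282 × 11.7 = 3.2994
  age 3: 0.118 × 9.8 = 1.1564
  age 4: 0.050 × 9.3 = 0.4650
  age 5: 0.018 × 8.1 = 0.1458
  age 6: 0.012 × 5.0 = 0.0600
  age 7: 0.006 × 2.5 = 0.0150
R₀ = 0.0000 + 3.2994 + 1.1564 + 0.4650 + 0.1458 + 0.0600 + 0.0150 = 5.1416

5.142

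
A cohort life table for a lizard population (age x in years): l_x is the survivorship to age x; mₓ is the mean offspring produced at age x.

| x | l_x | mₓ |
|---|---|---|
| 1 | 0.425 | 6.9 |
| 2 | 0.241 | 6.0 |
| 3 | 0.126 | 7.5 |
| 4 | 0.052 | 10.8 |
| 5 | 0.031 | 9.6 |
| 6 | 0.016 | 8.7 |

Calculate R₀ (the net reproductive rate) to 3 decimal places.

6.322

R₀ = Σ l_x mₓ:
  age 1: 0.425 × 6.9 = 2.9325
  age 2: 0.241 × 6.0 = 1.4460
  age 3: 0.126 × 7.5 = 0.9450
  age 4: 0.052 × 10.8 = 0.5616
  age 5: 0.031 × 9.6 = 0.2976
  age 6: 0.016 × 8.7 = 0.1392
R₀ = 2.9325 + 1.4460 + 0.9450 + 0.5616 + 0.2976 + 0.1392 = 6.3219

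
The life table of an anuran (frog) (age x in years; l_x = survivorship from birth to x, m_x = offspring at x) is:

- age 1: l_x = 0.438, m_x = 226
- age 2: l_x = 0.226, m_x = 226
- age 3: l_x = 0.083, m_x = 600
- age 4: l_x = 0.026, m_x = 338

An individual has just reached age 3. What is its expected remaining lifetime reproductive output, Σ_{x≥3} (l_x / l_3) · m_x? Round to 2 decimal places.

705.88

l_3 = 0.083. Conditional survival from age 3 to x is l_x / l_3.
  x=3: (0.083/0.083) × 600 = 600.0000
  x=4: (0.026/0.083) × 338 = 105.8795
Sum = 600.0000 + 105.8795 = 705.8795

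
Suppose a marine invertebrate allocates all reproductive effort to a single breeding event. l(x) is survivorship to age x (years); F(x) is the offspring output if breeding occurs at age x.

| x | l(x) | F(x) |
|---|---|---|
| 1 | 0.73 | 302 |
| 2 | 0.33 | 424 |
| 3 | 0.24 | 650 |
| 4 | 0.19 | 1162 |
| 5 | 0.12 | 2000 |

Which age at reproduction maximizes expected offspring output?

Expected offspring if breeding at age x = l(x) × F(x):
  age 1: 0.73 × 302 = 220.460
  age 2: 0.33 × 424 = 139.920
  age 3: 0.24 × 650 = 156.000
  age 4: 0.19 × 1162 = 220.780
  age 5: 0.12 × 2000 = 240.000
Maximum at age 5 (240.000).

5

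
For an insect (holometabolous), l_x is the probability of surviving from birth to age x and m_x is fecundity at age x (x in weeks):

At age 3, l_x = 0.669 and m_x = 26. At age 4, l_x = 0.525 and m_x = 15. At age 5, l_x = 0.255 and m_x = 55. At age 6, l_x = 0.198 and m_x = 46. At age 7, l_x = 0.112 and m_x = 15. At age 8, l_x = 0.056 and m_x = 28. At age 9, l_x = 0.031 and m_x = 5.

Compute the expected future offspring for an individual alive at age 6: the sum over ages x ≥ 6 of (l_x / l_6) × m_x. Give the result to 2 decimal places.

l_6 = 0.198. Conditional survival from age 6 to x is l_x / l_6.
  x=6: (0.198/0.198) × 46 = 46.0000
  x=7: (0.112/0.198) × 15 = 8.4848
  x=8: (0.056/0.198) × 28 = 7.9192
  x=9: (0.031/0.198) × 5 = 0.7828
Sum = 46.0000 + 8.4848 + 7.9192 + 0.7828 = 63.1869

63.19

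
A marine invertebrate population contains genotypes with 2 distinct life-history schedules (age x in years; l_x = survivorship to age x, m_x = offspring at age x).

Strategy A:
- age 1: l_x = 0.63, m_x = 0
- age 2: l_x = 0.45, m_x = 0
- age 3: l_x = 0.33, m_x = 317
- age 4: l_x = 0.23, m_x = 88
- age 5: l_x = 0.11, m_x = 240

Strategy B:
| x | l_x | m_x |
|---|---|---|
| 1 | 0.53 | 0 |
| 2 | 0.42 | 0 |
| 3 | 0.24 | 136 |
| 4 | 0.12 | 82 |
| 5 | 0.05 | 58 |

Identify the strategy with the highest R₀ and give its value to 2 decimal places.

151.25

Strategy A: R₀ = 0.63×0 + 0.45×0 + 0.33×317 + 0.23×88 + 0.11×240 = 151.2500
Strategy B: R₀ = 0.53×0 + 0.42×0 + 0.24×136 + 0.12×82 + 0.05×58 = 45.3800
Highest R₀: strategy A with 151.2500.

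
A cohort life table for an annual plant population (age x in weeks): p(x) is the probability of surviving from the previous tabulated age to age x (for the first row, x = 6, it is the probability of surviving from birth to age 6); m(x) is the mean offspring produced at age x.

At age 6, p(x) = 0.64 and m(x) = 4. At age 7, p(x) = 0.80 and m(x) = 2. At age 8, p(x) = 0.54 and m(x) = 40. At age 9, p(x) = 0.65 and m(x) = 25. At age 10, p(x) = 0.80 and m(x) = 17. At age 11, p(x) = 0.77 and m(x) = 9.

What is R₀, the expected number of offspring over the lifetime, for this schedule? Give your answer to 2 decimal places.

Survivorship from birth: l_x = p_6·p_7·…·p_x.
  l_6 = 0.64000
  l_7 = 0.51200
  l_8 = 0.27648
  l_9 = 0.17971
  l_10 = 0.14377
  l_11 = 0.11070
R₀ = Σ l_x m(x):
  age 6: 0.64000 × 4 = 2.5600
  age 7: 0.51200 × 2 = 1.0240
  age 8: 0.27648 × 40 = 11.0592
  age 9: 0.17971 × 25 = 4.4928
  age 10: 0.14377 × 17 = 2.4441
  age 11: 0.11070 × 9 = 0.9963
R₀ = 2.5600 + 1.0240 + 11.0592 + 4.4928 + 2.4441 + 0.9963 = 22.5763

22.58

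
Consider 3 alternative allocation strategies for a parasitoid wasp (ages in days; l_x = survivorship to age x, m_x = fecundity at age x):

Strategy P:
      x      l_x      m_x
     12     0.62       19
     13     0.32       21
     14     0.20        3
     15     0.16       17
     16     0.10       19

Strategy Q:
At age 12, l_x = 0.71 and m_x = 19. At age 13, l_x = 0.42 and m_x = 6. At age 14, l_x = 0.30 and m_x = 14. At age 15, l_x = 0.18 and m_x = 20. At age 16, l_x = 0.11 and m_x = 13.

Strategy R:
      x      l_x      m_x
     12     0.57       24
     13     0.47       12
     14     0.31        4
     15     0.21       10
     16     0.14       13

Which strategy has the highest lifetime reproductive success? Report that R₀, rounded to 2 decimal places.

Strategy P: R₀ = 0.62×19 + 0.32×21 + 0.20×3 + 0.16×17 + 0.10×19 = 23.7200
Strategy Q: R₀ = 0.71×19 + 0.42×6 + 0.30×14 + 0.18×20 + 0.11×13 = 25.2400
Strategy R: R₀ = 0.57×24 + 0.47×12 + 0.31×4 + 0.21×10 + 0.14×13 = 24.4800
Highest R₀: strategy Q with 25.2400.

25.24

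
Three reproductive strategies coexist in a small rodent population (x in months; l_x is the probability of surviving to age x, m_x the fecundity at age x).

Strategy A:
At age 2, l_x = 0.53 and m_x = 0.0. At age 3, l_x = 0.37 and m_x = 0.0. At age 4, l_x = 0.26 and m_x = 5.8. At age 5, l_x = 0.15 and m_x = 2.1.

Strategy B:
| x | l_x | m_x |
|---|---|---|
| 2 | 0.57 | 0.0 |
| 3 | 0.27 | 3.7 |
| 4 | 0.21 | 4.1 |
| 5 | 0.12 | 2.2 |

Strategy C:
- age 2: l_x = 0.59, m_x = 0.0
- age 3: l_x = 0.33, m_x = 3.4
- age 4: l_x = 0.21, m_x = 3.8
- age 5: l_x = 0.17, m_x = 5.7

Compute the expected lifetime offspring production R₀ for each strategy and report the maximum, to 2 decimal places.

Strategy A: R₀ = 0.53×0.0 + 0.37×0.0 + 0.26×5.8 + 0.15×2.1 = 1.8230
Strategy B: R₀ = 0.57×0.0 + 0.27×3.7 + 0.21×4.1 + 0.12×2.2 = 2.1240
Strategy C: R₀ = 0.59×0.0 + 0.33×3.4 + 0.21×3.8 + 0.17×5.7 = 2.8890
Highest R₀: strategy C with 2.8890.

2.89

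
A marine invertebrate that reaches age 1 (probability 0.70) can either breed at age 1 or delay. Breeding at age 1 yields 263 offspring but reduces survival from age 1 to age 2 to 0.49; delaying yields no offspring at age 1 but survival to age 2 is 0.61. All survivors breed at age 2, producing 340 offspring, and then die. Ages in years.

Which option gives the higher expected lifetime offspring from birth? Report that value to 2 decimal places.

breed at age 1: R₀ = 0.70 × (263 + 0.49 × 340) = 0.70 × 429.6000 = 300.7200
delay to age 2: R₀ = 0.70 × (0.61 × 340) = 0.70 × 207.4000 = 145.1800
Higher: breed at age 1 (300.7200).

300.72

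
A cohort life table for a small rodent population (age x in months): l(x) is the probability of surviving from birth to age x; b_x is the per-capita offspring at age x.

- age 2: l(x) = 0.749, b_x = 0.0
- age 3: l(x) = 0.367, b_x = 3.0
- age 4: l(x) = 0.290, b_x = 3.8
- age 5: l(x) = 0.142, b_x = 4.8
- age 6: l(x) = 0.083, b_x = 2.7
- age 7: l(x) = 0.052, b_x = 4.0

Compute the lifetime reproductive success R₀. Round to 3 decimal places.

3.317

R₀ = Σ l(x) b_x:
  age 2: 0.749 × 0.0 = 0.0000
  age 3: 0.367 × 3.0 = 1.1010
  age 4: 0.290 × 3.8 = 1.1020
  age 5: 0.142 × 4.8 = 0.6816
  age 6: 0.083 × 2.7 = 0.2241
  age 7: 0.052 × 4.0 = 0.2080
R₀ = 0.0000 + 1.1010 + 1.1020 + 0.6816 + 0.2241 + 0.2080 = 3.3167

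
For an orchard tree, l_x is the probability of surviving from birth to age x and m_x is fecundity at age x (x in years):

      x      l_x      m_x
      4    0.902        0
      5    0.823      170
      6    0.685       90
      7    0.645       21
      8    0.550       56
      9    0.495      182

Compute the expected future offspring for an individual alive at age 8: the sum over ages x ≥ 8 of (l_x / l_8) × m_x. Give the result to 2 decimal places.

219.80

l_8 = 0.550. Conditional survival from age 8 to x is l_x / l_8.
  x=8: (0.550/0.550) × 56 = 56.0000
  x=9: (0.495/0.550) × 182 = 163.8000
Sum = 56.0000 + 163.8000 = 219.8000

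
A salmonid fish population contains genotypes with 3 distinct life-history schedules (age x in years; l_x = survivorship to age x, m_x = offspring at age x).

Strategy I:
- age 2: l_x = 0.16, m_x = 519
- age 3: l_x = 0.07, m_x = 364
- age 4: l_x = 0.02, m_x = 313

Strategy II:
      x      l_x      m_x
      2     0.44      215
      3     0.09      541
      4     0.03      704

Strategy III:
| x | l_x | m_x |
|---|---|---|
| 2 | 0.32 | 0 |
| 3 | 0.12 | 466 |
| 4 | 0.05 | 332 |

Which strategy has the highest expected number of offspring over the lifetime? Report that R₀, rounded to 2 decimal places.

Strategy I: R₀ = 0.16×519 + 0.07×364 + 0.02×313 = 114.7800
Strategy II: R₀ = 0.44×215 + 0.09×541 + 0.03×704 = 164.4100
Strategy III: R₀ = 0.32×0 + 0.12×466 + 0.05×332 = 72.5200
Highest R₀: strategy II with 164.4100.

164.41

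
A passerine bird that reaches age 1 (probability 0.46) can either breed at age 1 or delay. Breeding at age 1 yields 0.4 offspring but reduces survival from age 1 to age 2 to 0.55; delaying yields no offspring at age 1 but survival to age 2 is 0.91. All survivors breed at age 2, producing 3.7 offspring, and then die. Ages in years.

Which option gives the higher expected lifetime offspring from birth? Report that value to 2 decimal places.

1.55

breed at age 1: R₀ = 0.46 × (0.4 + 0.55 × 3.7) = 0.46 × 2.4350 = 1.1201
delay to age 2: R₀ = 0.46 × (0.91 × 3.7) = 0.46 × 3.3670 = 1.5488
Higher: delay to age 2 (1.5488).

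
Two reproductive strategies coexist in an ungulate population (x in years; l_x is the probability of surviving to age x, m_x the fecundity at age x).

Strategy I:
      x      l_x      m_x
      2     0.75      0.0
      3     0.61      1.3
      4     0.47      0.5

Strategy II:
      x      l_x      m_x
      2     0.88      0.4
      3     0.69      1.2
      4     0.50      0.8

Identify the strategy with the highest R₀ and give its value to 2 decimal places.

1.58

Strategy I: R₀ = 0.75×0.0 + 0.61×1.3 + 0.47×0.5 = 1.0280
Strategy II: R₀ = 0.88×0.4 + 0.69×1.2 + 0.50×0.8 = 1.5800
Highest R₀: strategy II with 1.5800.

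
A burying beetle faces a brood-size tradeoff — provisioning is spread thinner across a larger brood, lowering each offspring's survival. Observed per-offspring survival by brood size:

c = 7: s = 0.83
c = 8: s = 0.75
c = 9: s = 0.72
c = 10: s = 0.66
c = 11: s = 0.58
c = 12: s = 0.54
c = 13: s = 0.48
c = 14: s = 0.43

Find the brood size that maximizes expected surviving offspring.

10

Expected surviving offspring = c × s(c):
  c=7: 7 × 0.83 = 5.810
  c=8: 8 × 0.75 = 6.000
  c=9: 9 × 0.72 = 6.480
  c=10: 10 × 0.66 = 6.600
  c=11: 11 × 0.58 = 6.380
  c=12: 12 × 0.54 = 6.480
  c=13: 13 × 0.48 = 6.240
  c=14: 14 × 0.43 = 6.020
Maximum at c = 10 (6.600 surviving offspring).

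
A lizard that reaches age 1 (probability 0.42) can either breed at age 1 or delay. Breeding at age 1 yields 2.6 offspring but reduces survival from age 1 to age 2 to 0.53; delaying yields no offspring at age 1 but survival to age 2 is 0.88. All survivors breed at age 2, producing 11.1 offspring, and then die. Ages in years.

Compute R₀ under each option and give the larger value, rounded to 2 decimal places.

4.10

breed at age 1: R₀ = 0.42 × (2.6 + 0.53 × 11.1) = 0.42 × 8.4830 = 3.5629
delay to age 2: R₀ = 0.42 × (0.88 × 11.1) = 0.42 × 9.7680 = 4.1026
Higher: delay to age 2 (4.1026).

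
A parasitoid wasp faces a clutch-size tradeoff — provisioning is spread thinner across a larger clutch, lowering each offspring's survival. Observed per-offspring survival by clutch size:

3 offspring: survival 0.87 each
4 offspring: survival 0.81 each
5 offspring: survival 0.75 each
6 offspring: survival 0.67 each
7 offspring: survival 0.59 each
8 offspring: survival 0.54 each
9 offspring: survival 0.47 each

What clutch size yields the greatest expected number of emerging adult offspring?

Expected emerging adult offspring = c × s(c):
  c=3: 3 × 0.87 = 2.610
  c=4: 4 × 0.81 = 3.240
  c=5: 5 × 0.75 = 3.750
  c=6: 6 × 0.67 = 4.020
  c=7: 7 × 0.59 = 4.130
  c=8: 8 × 0.54 = 4.320
  c=9: 9 × 0.47 = 4.230
Maximum at c = 8 (4.320 emerging adult offspring).

8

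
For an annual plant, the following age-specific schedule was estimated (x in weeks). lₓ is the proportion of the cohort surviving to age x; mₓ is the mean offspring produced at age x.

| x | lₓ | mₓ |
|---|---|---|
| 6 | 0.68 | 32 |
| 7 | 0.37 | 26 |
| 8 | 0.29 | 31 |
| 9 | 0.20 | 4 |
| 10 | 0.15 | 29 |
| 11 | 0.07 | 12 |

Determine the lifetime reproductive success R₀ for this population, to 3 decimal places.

R₀ = Σ lₓ mₓ:
  age 6: 0.68 × 32 = 21.7600
  age 7: 0.37 × 26 = 9.6200
  age 8: 0.29 × 31 = 8.9900
  age 9: 0.20 × 4 = 0.8000
  age 10: 0.15 × 29 = 4.3500
  age 11: 0.07 × 12 = 0.8400
R₀ = 21.7600 + 9.6200 + 8.9900 + 0.8000 + 4.3500 + 0.8400 = 46.3600

46.360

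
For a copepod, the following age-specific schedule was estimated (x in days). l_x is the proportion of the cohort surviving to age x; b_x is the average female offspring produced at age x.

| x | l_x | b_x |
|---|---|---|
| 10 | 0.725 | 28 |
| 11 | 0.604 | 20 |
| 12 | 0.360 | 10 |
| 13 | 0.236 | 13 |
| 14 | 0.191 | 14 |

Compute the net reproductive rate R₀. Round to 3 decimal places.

41.722

R₀ = Σ l_x b_x:
  age 10: 0.725 × 28 = 20.3000
  age 11: 0.604 × 20 = 12.0800
  age 12: 0.360 × 10 = 3.6000
  age 13: 0.236 × 13 = 3.0680
  age 14: 0.191 × 14 = 2.6740
R₀ = 20.3000 + 12.0800 + 3.6000 + 3.0680 + 2.6740 = 41.7220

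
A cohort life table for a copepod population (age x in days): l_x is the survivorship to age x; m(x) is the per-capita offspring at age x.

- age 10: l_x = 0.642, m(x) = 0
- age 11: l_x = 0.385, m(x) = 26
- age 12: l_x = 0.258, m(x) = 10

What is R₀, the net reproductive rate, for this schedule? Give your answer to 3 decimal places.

12.590

R₀ = Σ l_x m(x):
  age 10: 0.642 × 0 = 0.0000
  age 11: 0.385 × 26 = 10.0100
  age 12: 0.258 × 10 = 2.5800
R₀ = 0.0000 + 10.0100 + 2.5800 = 12.5900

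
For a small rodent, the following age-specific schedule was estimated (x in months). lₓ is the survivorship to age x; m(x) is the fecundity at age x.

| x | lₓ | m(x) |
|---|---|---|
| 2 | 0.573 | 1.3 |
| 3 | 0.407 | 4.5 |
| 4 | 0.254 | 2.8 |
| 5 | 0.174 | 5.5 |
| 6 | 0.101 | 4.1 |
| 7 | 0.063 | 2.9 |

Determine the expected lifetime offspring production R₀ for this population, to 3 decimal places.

4.841

R₀ = Σ lₓ m(x):
  age 2: 0.573 × 1.3 = 0.7449
  age 3: 0.407 × 4.5 = 1.8315
  age 4: 0.254 × 2.8 = 0.7112
  age 5: 0.174 × 5.5 = 0.9570
  age 6: 0.101 × 4.1 = 0.4141
  age 7: 0.063 × 2.9 = 0.1827
R₀ = 0.7449 + 1.8315 + 0.7112 + 0.9570 + 0.4141 + 0.1827 = 4.8414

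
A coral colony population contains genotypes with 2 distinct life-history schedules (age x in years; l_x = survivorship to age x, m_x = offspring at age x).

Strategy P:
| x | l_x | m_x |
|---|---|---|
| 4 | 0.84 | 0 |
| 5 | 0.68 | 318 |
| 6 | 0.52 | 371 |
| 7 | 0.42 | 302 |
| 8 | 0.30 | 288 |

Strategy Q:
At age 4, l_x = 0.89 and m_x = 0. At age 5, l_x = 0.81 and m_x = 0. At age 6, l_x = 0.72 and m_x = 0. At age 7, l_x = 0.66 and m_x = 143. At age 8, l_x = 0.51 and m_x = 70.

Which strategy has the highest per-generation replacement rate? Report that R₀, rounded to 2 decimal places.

622.40

Strategy P: R₀ = 0.84×0 + 0.68×318 + 0.52×371 + 0.42×302 + 0.30×288 = 622.4000
Strategy Q: R₀ = 0.89×0 + 0.81×0 + 0.72×0 + 0.66×143 + 0.51×70 = 130.0800
Highest R₀: strategy P with 622.4000.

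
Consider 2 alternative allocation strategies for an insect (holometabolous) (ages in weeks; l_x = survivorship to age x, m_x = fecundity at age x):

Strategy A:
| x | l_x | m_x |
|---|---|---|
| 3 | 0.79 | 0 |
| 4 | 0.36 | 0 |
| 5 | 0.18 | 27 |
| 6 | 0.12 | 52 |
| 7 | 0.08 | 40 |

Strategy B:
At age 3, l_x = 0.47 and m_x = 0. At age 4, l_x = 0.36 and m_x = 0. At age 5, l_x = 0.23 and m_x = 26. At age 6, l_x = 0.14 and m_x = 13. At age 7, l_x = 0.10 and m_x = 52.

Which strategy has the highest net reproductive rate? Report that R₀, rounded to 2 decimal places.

14.30

Strategy A: R₀ = 0.79×0 + 0.36×0 + 0.18×27 + 0.12×52 + 0.08×40 = 14.3000
Strategy B: R₀ = 0.47×0 + 0.36×0 + 0.23×26 + 0.14×13 + 0.10×52 = 13.0000
Highest R₀: strategy A with 14.3000.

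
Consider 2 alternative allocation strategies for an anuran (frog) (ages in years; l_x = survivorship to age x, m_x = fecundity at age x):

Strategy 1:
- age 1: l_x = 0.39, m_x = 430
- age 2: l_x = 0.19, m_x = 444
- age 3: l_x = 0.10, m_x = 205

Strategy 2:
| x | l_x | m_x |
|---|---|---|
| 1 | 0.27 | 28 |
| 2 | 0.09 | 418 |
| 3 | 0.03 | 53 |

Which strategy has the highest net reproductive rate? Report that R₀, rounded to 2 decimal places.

Strategy 1: R₀ = 0.39×430 + 0.19×444 + 0.10×205 = 272.5600
Strategy 2: R₀ = 0.27×28 + 0.09×418 + 0.03×53 = 46.7700
Highest R₀: strategy 1 with 272.5600.

272.56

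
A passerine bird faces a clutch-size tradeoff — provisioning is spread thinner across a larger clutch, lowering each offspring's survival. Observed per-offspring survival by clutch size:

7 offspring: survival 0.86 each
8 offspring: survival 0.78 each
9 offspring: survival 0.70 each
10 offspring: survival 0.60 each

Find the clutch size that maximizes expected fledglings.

Expected fledglings = c × s(c):
  c=7: 7 × 0.86 = 6.020
  c=8: 8 × 0.78 = 6.240
  c=9: 9 × 0.70 = 6.300
  c=10: 10 × 0.60 = 6.000
Maximum at c = 9 (6.300 fledglings).

9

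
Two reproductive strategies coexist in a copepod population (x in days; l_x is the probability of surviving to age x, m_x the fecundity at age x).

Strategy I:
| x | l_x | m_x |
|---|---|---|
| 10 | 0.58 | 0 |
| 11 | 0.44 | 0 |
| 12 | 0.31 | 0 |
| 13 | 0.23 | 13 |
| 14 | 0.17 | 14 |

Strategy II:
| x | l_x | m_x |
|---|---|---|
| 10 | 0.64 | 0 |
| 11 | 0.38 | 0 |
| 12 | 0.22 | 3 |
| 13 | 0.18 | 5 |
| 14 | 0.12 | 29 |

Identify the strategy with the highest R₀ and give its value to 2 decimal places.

Strategy I: R₀ = 0.58×0 + 0.44×0 + 0.31×0 + 0.23×13 + 0.17×14 = 5.3700
Strategy II: R₀ = 0.64×0 + 0.38×0 + 0.22×3 + 0.18×5 + 0.12×29 = 5.0400
Highest R₀: strategy I with 5.3700.

5.37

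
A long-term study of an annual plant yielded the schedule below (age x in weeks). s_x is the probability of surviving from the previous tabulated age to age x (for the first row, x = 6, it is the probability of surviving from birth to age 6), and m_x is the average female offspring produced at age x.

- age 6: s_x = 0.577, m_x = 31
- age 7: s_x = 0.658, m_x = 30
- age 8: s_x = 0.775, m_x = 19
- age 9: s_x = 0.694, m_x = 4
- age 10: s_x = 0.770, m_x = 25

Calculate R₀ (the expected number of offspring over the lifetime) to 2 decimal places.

39.62

Survivorship from birth: l_x = s_6·s_7·…·s_x.
  l_6 = 0.57700
  l_7 = 0.37967
  l_8 = 0.29424
  l_9 = 0.20420
  l_10 = 0.15724
R₀ = Σ l_x m_x:
  age 6: 0.57700 × 31 = 17.8870
  age 7: 0.37967 × 30 = 11.3901
  age 8: 0.29424 × 19 = 5.5906
  age 9: 0.20420 × 4 = 0.8168
  age 10: 0.15724 × 25 = 3.9310
R₀ = 17.8870 + 11.3901 + 5.5906 + 0.8168 + 3.9310 = 39.6155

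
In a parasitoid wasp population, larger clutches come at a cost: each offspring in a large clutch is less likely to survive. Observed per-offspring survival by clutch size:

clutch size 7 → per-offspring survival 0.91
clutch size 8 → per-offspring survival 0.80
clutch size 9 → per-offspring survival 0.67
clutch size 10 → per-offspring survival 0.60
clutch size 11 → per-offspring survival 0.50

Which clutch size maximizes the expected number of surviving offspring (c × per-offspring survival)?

Expected surviving offspring = c × s(c):
  c=7: 7 × 0.91 = 6.370
  c=8: 8 × 0.80 = 6.400
  c=9: 9 × 0.67 = 6.030
  c=10: 10 × 0.60 = 6.000
  c=11: 11 × 0.50 = 5.500
Maximum at c = 8 (6.400 surviving offspring).

8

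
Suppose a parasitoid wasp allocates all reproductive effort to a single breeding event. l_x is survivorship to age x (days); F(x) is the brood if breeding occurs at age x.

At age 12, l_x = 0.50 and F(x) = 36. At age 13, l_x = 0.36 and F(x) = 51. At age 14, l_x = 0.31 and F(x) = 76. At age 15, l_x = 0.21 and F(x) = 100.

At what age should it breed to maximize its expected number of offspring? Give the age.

14

Expected offspring if breeding at age x = l_x × F(x):
  age 12: 0.50 × 36 = 18.000
  age 13: 0.36 × 51 = 18.360
  age 14: 0.31 × 76 = 23.560
  age 15: 0.21 × 100 = 21.000
Maximum at age 14 (23.560).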